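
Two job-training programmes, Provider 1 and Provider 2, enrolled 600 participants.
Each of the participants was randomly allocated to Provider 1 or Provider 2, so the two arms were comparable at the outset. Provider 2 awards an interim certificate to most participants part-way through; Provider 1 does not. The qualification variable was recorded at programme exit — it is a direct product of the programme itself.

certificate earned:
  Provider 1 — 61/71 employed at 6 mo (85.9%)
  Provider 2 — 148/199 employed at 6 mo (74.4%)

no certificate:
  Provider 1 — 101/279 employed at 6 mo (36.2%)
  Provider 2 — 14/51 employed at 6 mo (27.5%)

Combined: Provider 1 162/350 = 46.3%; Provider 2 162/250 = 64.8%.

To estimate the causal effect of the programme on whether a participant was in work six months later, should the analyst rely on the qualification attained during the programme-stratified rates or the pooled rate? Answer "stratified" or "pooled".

The qualification attained during the programme-specific comparison favours Provider 1 throughout, but the pooled figures favour Provider 2. The question is whether to condition on qualification attained during the programme.
The distribution of qualification attained during the programme is itself part of what the programme does — it is an intermediate outcome. Holding it fixed would remove that part of the effect; the total effect is the pooled difference.
Pooled: Provider 1 46.3% vs Provider 2 64.8%; Provider 2 is higher overall.

pooled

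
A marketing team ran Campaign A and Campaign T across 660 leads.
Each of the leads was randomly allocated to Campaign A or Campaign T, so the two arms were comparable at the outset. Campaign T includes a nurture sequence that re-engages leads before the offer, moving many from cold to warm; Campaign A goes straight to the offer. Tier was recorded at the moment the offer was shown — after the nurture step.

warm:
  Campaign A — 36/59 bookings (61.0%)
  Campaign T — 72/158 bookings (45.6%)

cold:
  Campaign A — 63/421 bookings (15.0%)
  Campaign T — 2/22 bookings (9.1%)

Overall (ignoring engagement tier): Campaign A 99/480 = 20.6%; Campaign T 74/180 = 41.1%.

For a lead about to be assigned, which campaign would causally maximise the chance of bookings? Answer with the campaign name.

Within every engagement tier level Campaign A has the higher rate, yet pooled Campaign T does — Simpson's reversal.
The distribution of engagement tier is itself part of what the campaign does — it is an intermediate outcome. Holding it fixed would remove that part of the effect; the total effect is the pooled difference.
Pooled: Campaign A 20.6% vs Campaign T 41.1%; Campaign T is higher overall.

Campaign T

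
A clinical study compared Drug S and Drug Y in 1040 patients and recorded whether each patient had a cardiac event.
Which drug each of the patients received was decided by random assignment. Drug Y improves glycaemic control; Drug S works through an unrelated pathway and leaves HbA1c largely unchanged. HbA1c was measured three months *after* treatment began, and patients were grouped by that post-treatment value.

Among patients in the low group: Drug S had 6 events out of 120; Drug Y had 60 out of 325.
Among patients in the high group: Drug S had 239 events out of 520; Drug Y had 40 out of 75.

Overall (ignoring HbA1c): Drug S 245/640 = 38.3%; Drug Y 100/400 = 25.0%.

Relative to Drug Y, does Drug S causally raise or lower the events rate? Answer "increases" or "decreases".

increases

The distribution of HbA1c is itself part of what the drug does — it is an intermediate outcome. Holding it fixed would remove that part of the effect; the total effect is the pooled difference.
Pooled: Drug S 38.3% vs Drug Y 25.0%; Drug Y is lower overall.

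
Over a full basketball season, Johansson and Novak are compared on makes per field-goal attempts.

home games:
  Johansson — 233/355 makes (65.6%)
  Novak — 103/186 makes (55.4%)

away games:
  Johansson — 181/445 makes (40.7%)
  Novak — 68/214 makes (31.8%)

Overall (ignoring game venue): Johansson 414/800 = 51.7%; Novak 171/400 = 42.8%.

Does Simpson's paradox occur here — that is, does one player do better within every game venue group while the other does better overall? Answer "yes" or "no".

Within each game venue level (home games 65.6% vs 55.4%; away games 40.7% vs 31.8%), Johansson has the higher rate every time. Pooled: 51.7% vs 42.8% — Johansson has the higher rate overall. They agree.

no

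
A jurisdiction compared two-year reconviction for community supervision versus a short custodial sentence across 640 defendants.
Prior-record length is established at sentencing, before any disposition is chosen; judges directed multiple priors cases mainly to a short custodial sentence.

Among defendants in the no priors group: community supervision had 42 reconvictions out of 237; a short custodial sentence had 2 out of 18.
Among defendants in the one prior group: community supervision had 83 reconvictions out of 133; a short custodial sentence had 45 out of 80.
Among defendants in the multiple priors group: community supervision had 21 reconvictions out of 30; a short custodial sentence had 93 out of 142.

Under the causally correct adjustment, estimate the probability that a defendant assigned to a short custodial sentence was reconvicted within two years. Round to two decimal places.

The stratified and pooled comparisons disagree (a short custodial sentence wins within each prior-record length; community supervision wins overall), so the answer turns on the causal role of prior-record length.
Nothing the disposition does changes prior-record length; the imbalance is an allocation artefact. With prior-record length also predicting the outcome, the pooled figure is confounded, and the within-stratum comparison is the causal one.
Standardising a short custodial sentence to the population prior-record length mix: 0.398·2/18 + 0.333·45/80 + 0.269·93/142 = 0.407.

0.41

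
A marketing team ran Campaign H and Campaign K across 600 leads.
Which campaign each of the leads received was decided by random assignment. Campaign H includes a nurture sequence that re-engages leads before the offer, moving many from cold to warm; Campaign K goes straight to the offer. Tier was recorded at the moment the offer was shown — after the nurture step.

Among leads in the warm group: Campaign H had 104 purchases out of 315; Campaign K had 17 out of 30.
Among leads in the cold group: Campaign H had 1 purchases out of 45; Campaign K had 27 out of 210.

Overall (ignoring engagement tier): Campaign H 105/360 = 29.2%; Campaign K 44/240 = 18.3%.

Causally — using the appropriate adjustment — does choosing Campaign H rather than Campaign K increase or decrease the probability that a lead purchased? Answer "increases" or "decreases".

increases

Engagement tier is recorded after the campaign and is itself shifted by it — it sits on the causal path from campaign to outcome. Conditioning on a mediator would strip out part of the effect we want; the pooled comparison gives the total causal effect.
Pooled: Campaign H 29.2% vs Campaign K 18.3%; Campaign H is higher overall.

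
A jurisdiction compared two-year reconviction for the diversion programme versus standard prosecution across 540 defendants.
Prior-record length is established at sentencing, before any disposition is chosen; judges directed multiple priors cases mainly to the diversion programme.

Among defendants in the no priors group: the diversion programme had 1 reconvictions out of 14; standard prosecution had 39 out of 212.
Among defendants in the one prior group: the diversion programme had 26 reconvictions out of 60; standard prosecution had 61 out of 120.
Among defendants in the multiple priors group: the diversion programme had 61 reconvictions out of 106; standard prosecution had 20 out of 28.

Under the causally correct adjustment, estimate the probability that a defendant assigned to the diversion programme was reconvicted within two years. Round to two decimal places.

Prior-record length is set before the disposition has any effect — it is not caused by the disposition — and it independently drives the outcome. That makes it a confounder, so the causal comparison is within prior-record length levels.
Standardising the diversion programme to the population prior-record length mix: 0.419·1/14 + 0.333·26/60 + 0.248·61/106 = 0.317.

0.32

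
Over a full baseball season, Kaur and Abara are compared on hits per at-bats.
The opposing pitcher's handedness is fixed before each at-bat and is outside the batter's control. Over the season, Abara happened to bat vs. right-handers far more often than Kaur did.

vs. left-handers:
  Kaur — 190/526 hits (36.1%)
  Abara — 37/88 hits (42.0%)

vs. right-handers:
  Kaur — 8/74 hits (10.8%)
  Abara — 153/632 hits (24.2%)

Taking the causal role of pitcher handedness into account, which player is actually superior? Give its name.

Pitcher handedness satisfies the back-door criterion: it is not a descendant of the player, and it blocks the spurious path from player to outcome. Adjusting for it (i.e., using the within-pitcher handedness rates) gives the causal effect.
Within each level — vs. left-handers: 36.1% vs 42.0%; vs. right-handers: 10.8% vs 24.2% — Abara is higher every time.

Abara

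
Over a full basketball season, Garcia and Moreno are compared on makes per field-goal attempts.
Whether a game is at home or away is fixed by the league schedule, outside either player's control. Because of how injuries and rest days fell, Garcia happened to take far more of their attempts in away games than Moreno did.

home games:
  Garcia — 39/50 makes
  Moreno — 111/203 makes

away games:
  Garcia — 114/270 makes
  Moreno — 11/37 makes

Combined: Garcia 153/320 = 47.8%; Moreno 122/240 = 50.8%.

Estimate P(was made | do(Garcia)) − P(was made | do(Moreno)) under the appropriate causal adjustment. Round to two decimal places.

+0.17

Garcia is higher inside every game venue stratum but Moreno is higher in aggregate. Whether to stratify depends on how game venue relates to the player.
Here game venue is a common cause — it drives both which player a case falls under and the outcome. The crude comparison mixes populations; the stratum-specific rates are the causally relevant ones.
Adjusting over the population distribution of game venue: 0.452·(0.780−0.547) + 0.548·(0.422−0.297) = +0.174.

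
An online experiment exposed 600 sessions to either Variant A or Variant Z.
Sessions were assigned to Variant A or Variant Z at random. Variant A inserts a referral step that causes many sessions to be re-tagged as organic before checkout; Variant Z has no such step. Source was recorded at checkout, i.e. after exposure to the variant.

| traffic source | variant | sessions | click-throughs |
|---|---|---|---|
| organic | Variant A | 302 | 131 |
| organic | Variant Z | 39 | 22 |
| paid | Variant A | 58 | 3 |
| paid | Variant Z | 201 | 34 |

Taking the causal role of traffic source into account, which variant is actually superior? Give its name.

Variant A

The distribution of traffic source is itself part of what the variant does — it is an intermediate outcome. Holding it fixed would remove that part of the effect; the total effect is the pooled difference.
Pooled: Variant A 37.2% vs Variant Z 23.3%; Variant A is higher overall.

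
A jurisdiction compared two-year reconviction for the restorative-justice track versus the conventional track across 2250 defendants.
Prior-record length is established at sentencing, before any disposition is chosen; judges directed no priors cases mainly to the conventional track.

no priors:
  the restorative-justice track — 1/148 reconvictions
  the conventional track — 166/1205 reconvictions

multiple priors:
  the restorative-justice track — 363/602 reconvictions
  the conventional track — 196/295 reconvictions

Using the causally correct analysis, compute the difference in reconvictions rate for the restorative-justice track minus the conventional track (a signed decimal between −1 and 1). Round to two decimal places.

-0.10

Since prior-record length is a pre-existing factor (not a product of the disposition) and it affects the outcome on its own, it is a confounder. The stratified rates, not the pooled rate, identify the causal effect.
Adjusting over the population distribution of prior-record length: 0.601·(0.007−0.138) + 0.399·(0.603−0.664) = -0.103.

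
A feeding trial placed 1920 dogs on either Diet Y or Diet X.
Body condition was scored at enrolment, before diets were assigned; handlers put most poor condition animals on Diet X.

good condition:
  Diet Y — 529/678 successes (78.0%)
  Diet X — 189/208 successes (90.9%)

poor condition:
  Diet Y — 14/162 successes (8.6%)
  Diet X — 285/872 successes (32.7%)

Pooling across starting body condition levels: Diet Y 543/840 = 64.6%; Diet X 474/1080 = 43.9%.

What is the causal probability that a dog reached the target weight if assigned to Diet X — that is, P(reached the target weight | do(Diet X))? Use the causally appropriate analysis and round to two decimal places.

Diet X is higher inside every starting body condition stratum but Diet Y is higher in aggregate. Whether to stratify depends on how starting body condition relates to the diet.
Nothing the diet does changes starting body condition; the imbalance is an allocation artefact. With starting body condition also predicting the outcome, the pooled figure is confounded, and the within-stratum comparison is the causal one.
Standardising Diet X to the population starting body condition mix: 0.461·189/208 + 0.539·285/872 = 0.595.

0.60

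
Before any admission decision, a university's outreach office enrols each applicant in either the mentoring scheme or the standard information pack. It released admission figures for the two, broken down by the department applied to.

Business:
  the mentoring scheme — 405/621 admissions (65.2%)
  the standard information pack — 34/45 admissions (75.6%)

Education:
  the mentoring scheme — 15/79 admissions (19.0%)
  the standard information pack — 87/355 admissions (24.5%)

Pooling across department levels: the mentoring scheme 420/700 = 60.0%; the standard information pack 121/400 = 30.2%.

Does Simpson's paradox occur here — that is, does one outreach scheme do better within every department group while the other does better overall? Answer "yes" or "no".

Within each department level (Business 65.2% vs 75.6%; Education 19.0% vs 24.5%), the standard information pack has the higher rate every time. Pooled: 60.0% vs 30.2% — the mentoring scheme has the higher rate overall. The two comparisons disagree.

yes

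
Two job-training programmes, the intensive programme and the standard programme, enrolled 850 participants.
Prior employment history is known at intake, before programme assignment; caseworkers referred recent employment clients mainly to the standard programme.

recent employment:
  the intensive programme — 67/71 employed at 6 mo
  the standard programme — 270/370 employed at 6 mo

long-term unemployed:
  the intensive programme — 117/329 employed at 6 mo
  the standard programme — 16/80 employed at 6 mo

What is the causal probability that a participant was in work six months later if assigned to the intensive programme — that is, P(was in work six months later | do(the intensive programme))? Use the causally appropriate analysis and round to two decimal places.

0.66

Nothing the programme does changes prior employment history; the imbalance is an allocation artefact. With prior employment history also predicting the outcome, the pooled figure is confounded, and the within-stratum comparison is the causal one.
Standardising the intensive programme to the population prior employment history mix: 0.519·67/71 + 0.481·117/329 = 0.661.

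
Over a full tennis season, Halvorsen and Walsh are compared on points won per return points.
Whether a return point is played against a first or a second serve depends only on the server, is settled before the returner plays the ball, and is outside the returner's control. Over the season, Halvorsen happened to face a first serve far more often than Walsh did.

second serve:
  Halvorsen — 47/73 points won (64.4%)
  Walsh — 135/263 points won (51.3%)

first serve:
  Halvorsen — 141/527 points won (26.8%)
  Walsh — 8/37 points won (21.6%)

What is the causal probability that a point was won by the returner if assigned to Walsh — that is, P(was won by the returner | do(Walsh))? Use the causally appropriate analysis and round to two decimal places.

0.33

The serve type-specific comparison favours Halvorsen throughout, but the pooled figures favour Walsh. The question is whether to condition on serve type.
Serve type differs across players for reasons unrelated to any effect of the player itself, and it separately predicts the outcome — a classic confounder. We must compare within serve type levels.
Standardising Walsh to the population serve type mix: 0.373·135/263 + 0.627·8/37 = 0.327.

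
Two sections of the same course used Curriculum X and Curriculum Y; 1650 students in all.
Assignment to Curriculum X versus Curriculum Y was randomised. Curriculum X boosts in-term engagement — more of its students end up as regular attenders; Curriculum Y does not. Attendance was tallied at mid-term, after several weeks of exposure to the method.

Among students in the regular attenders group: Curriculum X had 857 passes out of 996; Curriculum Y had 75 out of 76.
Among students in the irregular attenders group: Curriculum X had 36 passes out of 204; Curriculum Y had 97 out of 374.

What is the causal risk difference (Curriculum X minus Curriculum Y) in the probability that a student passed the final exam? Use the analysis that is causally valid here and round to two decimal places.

Mid-term attendance is downstream of the teaching method. One should not condition on a consequence of treatment, so the overall rates are the right comparison.
The causal difference is the pooled difference: 0.744 − 0.382 = +0.362.

+0.36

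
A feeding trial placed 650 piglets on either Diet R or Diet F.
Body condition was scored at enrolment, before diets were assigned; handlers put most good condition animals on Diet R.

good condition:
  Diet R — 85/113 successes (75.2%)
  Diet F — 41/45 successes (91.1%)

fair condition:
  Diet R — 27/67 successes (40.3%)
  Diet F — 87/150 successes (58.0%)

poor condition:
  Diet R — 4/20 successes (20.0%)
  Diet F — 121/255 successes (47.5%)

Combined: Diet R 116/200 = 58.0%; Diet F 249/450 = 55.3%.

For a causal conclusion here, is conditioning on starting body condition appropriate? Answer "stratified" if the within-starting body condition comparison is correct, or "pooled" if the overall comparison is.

stratified

Within every starting body condition level Diet F has the higher rate, yet pooled Diet R does — Simpson's reversal.
Starting body condition satisfies the back-door criterion: it is not a descendant of the diet, and it blocks the spurious path from diet to outcome. Adjusting for it (i.e., using the within-starting body condition rates) gives the causal effect.
Within each level — good condition: 75.2% vs 91.1%; fair condition: 40.3% vs 58.0%; poor condition: 20.0% vs 47.5% — Diet F is higher every time.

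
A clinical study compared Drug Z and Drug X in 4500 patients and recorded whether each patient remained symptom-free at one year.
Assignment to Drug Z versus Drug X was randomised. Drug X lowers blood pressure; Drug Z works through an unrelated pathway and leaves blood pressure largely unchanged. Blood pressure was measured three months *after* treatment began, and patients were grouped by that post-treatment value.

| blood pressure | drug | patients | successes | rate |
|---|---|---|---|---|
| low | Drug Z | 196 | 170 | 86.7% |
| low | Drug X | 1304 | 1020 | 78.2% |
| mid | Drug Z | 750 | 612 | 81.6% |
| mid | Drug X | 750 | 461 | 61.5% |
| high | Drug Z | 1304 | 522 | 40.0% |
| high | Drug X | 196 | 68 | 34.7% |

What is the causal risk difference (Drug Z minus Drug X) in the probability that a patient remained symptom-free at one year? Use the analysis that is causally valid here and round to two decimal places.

Drug Z is higher inside every blood pressure stratum but Drug X is higher in aggregate. Whether to stratify depends on how blood pressure relates to the drug.
Stratifying would compare drugs among patients the drugs themselves sorted into blood pressure groups — a form of selection on an intermediate. The unconditioned pooled rates give the total causal effect.
The causal difference is the pooled difference: 0.580 − 0.688 = -0.109.

-0.11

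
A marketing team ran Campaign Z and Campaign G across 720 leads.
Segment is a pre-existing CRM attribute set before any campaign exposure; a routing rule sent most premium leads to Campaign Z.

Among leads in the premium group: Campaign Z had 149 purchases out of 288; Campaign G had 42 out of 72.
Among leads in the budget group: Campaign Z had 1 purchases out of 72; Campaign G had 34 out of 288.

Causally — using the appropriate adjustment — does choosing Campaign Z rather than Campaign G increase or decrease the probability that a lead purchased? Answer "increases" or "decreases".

The customer segment-specific comparison favours Campaign G throughout, but the pooled figures favour Campaign Z. The question is whether to condition on customer segment.
Nothing the campaign does changes customer segment; the imbalance is an allocation artefact. With customer segment also predicting the outcome, the pooled figure is confounded, and the within-stratum comparison is the causal one.
Within each level — premium: 51.7% vs 58.3%; budget: 1.4% vs 11.8% — Campaign G is higher every time.

decreases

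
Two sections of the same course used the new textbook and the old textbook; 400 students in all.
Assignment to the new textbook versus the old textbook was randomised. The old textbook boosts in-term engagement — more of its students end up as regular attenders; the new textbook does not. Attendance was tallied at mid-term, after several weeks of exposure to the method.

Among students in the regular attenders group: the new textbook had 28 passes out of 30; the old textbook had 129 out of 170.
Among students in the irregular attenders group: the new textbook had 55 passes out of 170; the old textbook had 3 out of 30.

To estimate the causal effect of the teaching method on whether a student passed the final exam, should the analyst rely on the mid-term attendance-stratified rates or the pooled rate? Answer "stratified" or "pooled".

Mid-term attendance lies on the pathway teaching method → mid-term attendance → outcome, so adjusting for it blocks the indirect effect. For the total causal effect of teaching method, use the unadjusted pooled rates.
Pooled: the new textbook 41.5% vs the old textbook 66.0%; the old textbook is higher overall.

pooled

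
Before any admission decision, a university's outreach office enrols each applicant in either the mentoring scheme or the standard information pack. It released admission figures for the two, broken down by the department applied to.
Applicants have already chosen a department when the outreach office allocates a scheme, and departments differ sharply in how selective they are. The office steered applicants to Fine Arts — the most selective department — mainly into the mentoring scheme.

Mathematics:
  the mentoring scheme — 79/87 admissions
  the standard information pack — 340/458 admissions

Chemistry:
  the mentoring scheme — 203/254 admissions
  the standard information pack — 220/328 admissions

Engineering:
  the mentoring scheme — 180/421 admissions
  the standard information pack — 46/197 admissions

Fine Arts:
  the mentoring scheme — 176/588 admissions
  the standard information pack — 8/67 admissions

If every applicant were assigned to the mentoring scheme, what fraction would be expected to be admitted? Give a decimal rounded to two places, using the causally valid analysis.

0.59

Department satisfies the back-door criterion: it is not a descendant of the outreach scheme, and it blocks the spurious path from outreach scheme to outcome. Adjusting for it (i.e., using the within-department rates) gives the causal effect.
Standardising the mentoring scheme to the population department mix: 0.227·79/87 + 0.242·203/254 + 0.258·180/421 + 0.273·176/588 = 0.592.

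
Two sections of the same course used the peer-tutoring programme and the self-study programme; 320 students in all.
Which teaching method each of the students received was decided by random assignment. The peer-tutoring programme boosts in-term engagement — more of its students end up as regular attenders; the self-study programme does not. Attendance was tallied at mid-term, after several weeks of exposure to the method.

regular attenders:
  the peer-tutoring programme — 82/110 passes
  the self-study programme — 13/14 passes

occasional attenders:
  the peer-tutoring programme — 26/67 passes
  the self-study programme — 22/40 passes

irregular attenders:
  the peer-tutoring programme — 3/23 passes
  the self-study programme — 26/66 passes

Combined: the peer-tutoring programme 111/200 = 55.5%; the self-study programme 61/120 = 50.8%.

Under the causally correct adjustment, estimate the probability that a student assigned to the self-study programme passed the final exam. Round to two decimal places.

0.51

Stratifying would compare teaching methods among students the teaching methods themselves sorted into mid-term attendance groups — a form of selection on an intermediate. The unconditioned pooled rates give the total causal effect.
So P(outcome | do(the self-study programme)) is just the pooled rate for the self-study programme: 61/120 = 0.508.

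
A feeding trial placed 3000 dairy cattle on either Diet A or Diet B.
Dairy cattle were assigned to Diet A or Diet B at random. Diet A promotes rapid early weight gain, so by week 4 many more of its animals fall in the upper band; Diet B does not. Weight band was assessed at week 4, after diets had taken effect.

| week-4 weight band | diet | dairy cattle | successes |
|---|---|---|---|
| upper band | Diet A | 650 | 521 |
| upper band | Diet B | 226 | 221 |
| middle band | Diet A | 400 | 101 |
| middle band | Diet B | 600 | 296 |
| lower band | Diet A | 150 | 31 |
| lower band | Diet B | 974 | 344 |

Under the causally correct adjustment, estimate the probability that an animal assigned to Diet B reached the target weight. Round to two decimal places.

0.48

Diet B is higher inside every week-4 weight band stratum but Diet A is higher in aggregate. Whether to stratify depends on how week-4 weight band relates to the diet.
Week-4 weight band lies on the pathway diet → week-4 weight band → outcome, so adjusting for it blocks the indirect effect. For the total causal effect of diet, use the unadjusted pooled rates.
So P(outcome | do(Diet B)) is just the pooled rate for Diet B: 861/1800 = 0.478.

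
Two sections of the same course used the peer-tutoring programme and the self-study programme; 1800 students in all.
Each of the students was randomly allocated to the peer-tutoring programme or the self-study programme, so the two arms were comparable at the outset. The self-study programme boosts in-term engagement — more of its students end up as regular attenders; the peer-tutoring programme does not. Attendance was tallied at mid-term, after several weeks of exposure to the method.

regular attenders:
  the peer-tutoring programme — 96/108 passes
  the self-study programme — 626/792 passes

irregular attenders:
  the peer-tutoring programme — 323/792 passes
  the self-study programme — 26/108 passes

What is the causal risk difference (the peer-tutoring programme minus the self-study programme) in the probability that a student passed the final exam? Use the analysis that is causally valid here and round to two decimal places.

The stratified and pooled comparisons disagree (the peer-tutoring programme wins within each mid-term attendance; the self-study programme wins overall), so the answer turns on the causal role of mid-term attendance.
Because the teaching method influences mid-term attendance, mid-term attendance is a post-treatment mediator, not a confounder. Stratifying on it would bias the estimate; the causal effect is the crude pooled difference.
The causal difference is the pooled difference: 0.466 − 0.724 = -0.259.

-0.26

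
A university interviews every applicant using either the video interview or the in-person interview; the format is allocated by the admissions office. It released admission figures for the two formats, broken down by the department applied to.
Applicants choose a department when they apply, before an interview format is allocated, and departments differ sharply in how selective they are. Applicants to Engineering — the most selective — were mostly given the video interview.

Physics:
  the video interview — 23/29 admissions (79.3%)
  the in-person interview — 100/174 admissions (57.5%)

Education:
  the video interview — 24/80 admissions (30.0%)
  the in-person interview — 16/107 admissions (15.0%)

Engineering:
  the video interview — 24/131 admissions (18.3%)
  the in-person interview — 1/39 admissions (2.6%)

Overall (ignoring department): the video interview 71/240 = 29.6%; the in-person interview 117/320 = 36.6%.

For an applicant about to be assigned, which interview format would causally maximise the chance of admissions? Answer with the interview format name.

the video interview is higher inside every department stratum but the in-person interview is higher in aggregate. Whether to stratify depends on how department relates to the interview format.
Department satisfies the back-door criterion: it is not a descendant of the interview format, and it blocks the spurious path from interview format to outcome. Adjusting for it (i.e., using the within-department rates) gives the causal effect.
Within each level — Physics: 79.3% vs 57.5%; Education: 30.0% vs 15.0%; Engineering: 18.3% vs 2.6% — the video interview is higher every time.

the video interview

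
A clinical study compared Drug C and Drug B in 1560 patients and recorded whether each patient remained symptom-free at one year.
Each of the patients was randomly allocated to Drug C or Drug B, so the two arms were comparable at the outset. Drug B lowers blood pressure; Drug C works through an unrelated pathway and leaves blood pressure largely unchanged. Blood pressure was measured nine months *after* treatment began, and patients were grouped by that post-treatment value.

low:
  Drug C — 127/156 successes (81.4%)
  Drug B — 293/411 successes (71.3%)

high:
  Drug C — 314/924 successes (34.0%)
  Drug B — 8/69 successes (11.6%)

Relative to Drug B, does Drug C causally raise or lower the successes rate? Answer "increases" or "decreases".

decreases

Because the drug influences blood pressure, blood pressure is a post-treatment mediator, not a confounder. Stratifying on it would bias the estimate; the causal effect is the crude pooled difference.
Pooled: Drug C 40.8% vs Drug B 62.7%; Drug B is higher overall.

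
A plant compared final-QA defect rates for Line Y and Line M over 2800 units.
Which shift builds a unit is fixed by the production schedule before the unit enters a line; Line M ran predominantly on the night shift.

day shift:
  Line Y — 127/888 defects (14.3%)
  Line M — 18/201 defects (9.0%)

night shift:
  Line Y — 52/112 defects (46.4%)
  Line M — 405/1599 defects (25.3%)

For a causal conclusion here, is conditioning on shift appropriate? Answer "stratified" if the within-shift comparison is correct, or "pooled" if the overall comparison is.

stratified

Within every shift level Line M has the lower rate, yet pooled Line Y does — Simpson's reversal.
Nothing the line does changes shift; the imbalance is an allocation artefact. With shift also predicting the outcome, the pooled figure is confounded, and the within-stratum comparison is the causal one.
Within each level — day shift: 14.3% vs 9.0%; night shift: 46.4% vs 25.3% — Line M is lower every time.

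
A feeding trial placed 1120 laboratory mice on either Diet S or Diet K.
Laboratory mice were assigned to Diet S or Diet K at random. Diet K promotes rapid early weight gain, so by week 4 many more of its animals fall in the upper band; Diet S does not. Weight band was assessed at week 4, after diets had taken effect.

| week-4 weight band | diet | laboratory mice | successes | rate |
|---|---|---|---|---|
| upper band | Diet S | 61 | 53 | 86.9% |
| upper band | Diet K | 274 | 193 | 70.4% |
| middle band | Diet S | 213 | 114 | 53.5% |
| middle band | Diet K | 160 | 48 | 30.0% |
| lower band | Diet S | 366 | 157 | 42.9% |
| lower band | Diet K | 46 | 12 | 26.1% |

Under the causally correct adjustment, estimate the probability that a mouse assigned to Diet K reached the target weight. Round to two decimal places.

0.53

Stratifying would compare diets among laboratory mice the diets themselves sorted into week-4 weight band groups — a form of selection on an intermediate. The unconditioned pooled rates give the total causal effect.
So P(outcome | do(Diet K)) is just the pooled rate for Diet K: 253/480 = 0.527.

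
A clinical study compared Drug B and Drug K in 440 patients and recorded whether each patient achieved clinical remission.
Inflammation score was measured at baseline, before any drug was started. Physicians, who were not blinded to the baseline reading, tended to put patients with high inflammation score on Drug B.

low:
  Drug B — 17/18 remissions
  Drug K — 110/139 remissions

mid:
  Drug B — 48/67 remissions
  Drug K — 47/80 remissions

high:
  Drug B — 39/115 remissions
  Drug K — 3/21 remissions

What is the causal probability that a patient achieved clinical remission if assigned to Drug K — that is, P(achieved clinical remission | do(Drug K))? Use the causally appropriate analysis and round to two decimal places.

Inflammation score is set before the drug has any effect — it is not caused by the drug — and it independently drives the outcome. That makes it a confounder, so the causal comparison is within inflammation score levels.
Standardising Drug K to the population inflammation score mix: 0.357·110/139 + 0.334·47/80 + 0.309·3/21 = 0.523.

0.52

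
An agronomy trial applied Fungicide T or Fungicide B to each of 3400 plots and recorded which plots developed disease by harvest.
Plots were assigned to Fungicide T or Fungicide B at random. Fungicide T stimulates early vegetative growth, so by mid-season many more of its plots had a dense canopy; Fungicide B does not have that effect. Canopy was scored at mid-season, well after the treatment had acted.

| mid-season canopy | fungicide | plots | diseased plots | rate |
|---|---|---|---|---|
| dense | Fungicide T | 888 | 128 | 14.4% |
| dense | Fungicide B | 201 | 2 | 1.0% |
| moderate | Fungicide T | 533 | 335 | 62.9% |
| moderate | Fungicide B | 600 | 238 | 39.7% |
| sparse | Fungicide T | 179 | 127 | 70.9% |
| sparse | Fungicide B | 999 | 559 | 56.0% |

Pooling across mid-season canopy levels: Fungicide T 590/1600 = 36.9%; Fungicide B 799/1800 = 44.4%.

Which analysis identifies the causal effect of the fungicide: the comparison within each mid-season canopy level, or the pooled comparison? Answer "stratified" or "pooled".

pooled

Within every mid-season canopy level Fungicide B has the lower rate, yet pooled Fungicide T does — Simpson's reversal.
Mid-season canopy here is a post-treatment variable shaped by the fungicide; conditioning on it would introduce bias rather than remove it. The overall comparison is the causal one.
Pooled: Fungicide T 36.9% vs Fungicide B 44.4%; Fungicide T is lower overall.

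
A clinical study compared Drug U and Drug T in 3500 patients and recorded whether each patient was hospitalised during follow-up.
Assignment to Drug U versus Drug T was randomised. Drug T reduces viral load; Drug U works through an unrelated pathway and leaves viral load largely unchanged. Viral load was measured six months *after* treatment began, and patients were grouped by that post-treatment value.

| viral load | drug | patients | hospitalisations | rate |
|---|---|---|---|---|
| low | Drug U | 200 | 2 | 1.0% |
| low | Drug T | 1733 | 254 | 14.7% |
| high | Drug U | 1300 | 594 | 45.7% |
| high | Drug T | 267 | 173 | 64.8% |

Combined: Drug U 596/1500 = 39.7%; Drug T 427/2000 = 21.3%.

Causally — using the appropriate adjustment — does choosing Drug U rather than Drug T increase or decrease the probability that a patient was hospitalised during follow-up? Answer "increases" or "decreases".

The stratified and pooled comparisons disagree (Drug U wins within each viral load; Drug T wins overall), so the answer turns on the causal role of viral load.
The distribution of viral load is itself part of what the drug does — it is an intermediate outcome. Holding it fixed would remove that part of the effect; the total effect is the pooled difference.
Pooled: Drug U 39.7% vs Drug T 21.3%; Drug T is lower overall.

increases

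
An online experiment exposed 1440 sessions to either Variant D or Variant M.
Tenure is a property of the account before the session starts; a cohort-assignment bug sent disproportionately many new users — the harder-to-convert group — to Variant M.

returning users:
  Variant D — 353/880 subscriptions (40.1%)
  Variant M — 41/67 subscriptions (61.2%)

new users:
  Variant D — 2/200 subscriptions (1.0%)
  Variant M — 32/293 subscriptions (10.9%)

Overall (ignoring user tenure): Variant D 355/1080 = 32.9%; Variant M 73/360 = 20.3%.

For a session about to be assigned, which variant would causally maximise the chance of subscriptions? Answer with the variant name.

Variant M

The stratified and pooled comparisons disagree (Variant M wins within each user tenure; Variant D wins overall), so the answer turns on the causal role of user tenure.
User tenure differs across variants for reasons unrelated to any effect of the variant itself, and it separately predicts the outcome — a classic confounder. We must compare within user tenure levels.
Within each level — returning users: 40.1% vs 61.2%; new users: 1.0% vs 10.9% — Variant M is higher every time.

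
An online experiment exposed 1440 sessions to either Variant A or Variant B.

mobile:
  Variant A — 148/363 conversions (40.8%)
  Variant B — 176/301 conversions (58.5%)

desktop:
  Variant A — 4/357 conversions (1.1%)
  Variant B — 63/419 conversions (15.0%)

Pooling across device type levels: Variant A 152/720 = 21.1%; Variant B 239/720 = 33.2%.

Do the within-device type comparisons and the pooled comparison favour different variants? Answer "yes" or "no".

Within each device type level (mobile 40.8% vs 58.5%; desktop 1.1% vs 15.0%), Variant B has the higher rate every time. Pooled: 21.1% vs 33.2% — Variant B has the higher rate overall. They agree.

no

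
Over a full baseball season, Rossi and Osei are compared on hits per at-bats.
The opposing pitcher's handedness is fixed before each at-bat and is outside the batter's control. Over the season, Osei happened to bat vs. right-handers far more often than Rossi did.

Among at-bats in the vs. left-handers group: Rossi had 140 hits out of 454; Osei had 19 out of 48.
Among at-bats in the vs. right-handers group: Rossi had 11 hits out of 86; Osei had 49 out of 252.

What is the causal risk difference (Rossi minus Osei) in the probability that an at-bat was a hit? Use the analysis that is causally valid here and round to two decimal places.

The pitcher handedness-specific comparison favours Osei throughout, but the pooled figures favour Rossi. The question is whether to condition on pitcher handedness.
Here pitcher handedness is a common cause — it drives both which player a case falls under and the outcome. The crude comparison mixes populations; the stratum-specific rates are the causally relevant ones.
Adjusting over the population distribution of pitcher handedness: 0.598·(0.308−0.396) + 0.402·(0.128−0.194) = -0.079.

-0.08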